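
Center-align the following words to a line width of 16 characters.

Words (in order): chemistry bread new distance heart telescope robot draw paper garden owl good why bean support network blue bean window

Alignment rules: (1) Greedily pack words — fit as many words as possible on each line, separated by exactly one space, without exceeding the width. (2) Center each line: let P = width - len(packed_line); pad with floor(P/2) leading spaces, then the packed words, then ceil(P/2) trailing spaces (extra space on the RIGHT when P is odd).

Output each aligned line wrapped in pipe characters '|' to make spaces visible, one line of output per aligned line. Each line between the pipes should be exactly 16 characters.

Line 1: ['chemistry', 'bread'] (min_width=15, slack=1)
Line 2: ['new', 'distance'] (min_width=12, slack=4)
Line 3: ['heart', 'telescope'] (min_width=15, slack=1)
Line 4: ['robot', 'draw', 'paper'] (min_width=16, slack=0)
Line 5: ['garden', 'owl', 'good'] (min_width=15, slack=1)
Line 6: ['why', 'bean', 'support'] (min_width=16, slack=0)
Line 7: ['network', 'blue'] (min_width=12, slack=4)
Line 8: ['bean', 'window'] (min_width=11, slack=5)

Answer: |chemistry bread |
|  new distance  |
|heart telescope |
|robot draw paper|
|garden owl good |
|why bean support|
|  network blue  |
|  bean window   |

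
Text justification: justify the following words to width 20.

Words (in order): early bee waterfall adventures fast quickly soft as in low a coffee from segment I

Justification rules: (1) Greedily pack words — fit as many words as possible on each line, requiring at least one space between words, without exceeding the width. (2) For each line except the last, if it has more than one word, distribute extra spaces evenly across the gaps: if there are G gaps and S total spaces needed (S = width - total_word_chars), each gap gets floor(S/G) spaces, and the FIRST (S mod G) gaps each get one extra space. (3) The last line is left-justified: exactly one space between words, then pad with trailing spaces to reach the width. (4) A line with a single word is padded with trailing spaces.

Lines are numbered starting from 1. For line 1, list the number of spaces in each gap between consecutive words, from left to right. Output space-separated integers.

Line 1: ['early', 'bee', 'waterfall'] (min_width=19, slack=1)
Line 2: ['adventures', 'fast'] (min_width=15, slack=5)
Line 3: ['quickly', 'soft', 'as', 'in'] (min_width=18, slack=2)
Line 4: ['low', 'a', 'coffee', 'from'] (min_width=17, slack=3)
Line 5: ['segment', 'I'] (min_width=9, slack=11)

Answer: 2 1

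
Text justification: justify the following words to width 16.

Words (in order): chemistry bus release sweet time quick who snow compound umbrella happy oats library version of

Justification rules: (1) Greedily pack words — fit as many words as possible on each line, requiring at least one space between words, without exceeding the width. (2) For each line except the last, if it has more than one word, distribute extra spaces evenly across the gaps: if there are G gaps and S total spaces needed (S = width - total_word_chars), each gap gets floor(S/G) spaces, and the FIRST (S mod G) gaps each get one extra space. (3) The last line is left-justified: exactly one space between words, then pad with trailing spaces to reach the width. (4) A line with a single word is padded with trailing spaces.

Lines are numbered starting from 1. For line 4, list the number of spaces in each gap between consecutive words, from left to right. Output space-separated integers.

Answer: 4

Derivation:
Line 1: ['chemistry', 'bus'] (min_width=13, slack=3)
Line 2: ['release', 'sweet'] (min_width=13, slack=3)
Line 3: ['time', 'quick', 'who'] (min_width=14, slack=2)
Line 4: ['snow', 'compound'] (min_width=13, slack=3)
Line 5: ['umbrella', 'happy'] (min_width=14, slack=2)
Line 6: ['oats', 'library'] (min_width=12, slack=4)
Line 7: ['version', 'of'] (min_width=10, slack=6)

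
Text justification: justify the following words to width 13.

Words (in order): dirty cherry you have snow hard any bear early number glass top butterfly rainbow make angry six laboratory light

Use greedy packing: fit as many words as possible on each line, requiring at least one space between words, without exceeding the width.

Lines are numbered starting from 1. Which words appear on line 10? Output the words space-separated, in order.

Line 1: ['dirty', 'cherry'] (min_width=12, slack=1)
Line 2: ['you', 'have', 'snow'] (min_width=13, slack=0)
Line 3: ['hard', 'any', 'bear'] (min_width=13, slack=0)
Line 4: ['early', 'number'] (min_width=12, slack=1)
Line 5: ['glass', 'top'] (min_width=9, slack=4)
Line 6: ['butterfly'] (min_width=9, slack=4)
Line 7: ['rainbow', 'make'] (min_width=12, slack=1)
Line 8: ['angry', 'six'] (min_width=9, slack=4)
Line 9: ['laboratory'] (min_width=10, slack=3)
Line 10: ['light'] (min_width=5, slack=8)

Answer: light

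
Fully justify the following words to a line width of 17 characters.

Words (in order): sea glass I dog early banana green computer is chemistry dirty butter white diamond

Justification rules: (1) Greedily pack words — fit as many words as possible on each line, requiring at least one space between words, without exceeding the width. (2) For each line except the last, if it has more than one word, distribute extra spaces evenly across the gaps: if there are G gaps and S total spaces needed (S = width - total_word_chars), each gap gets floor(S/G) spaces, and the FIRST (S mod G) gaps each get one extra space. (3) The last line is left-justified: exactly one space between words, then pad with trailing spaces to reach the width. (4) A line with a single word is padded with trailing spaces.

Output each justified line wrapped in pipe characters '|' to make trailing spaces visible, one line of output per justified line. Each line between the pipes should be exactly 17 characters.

Answer: |sea  glass  I dog|
|early      banana|
|green computer is|
|chemistry   dirty|
|butter      white|
|diamond          |

Derivation:
Line 1: ['sea', 'glass', 'I', 'dog'] (min_width=15, slack=2)
Line 2: ['early', 'banana'] (min_width=12, slack=5)
Line 3: ['green', 'computer', 'is'] (min_width=17, slack=0)
Line 4: ['chemistry', 'dirty'] (min_width=15, slack=2)
Line 5: ['butter', 'white'] (min_width=12, slack=5)
Line 6: ['diamond'] (min_width=7, slack=10)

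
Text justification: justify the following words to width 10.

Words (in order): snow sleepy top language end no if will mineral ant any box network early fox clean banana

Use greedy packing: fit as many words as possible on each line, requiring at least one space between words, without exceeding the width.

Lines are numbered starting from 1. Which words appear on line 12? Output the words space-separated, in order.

Line 1: ['snow'] (min_width=4, slack=6)
Line 2: ['sleepy', 'top'] (min_width=10, slack=0)
Line 3: ['language'] (min_width=8, slack=2)
Line 4: ['end', 'no', 'if'] (min_width=9, slack=1)
Line 5: ['will'] (min_width=4, slack=6)
Line 6: ['mineral'] (min_width=7, slack=3)
Line 7: ['ant', 'any'] (min_width=7, slack=3)
Line 8: ['box'] (min_width=3, slack=7)
Line 9: ['network'] (min_width=7, slack=3)
Line 10: ['early', 'fox'] (min_width=9, slack=1)
Line 11: ['clean'] (min_width=5, slack=5)
Line 12: ['banana'] (min_width=6, slack=4)

Answer: banana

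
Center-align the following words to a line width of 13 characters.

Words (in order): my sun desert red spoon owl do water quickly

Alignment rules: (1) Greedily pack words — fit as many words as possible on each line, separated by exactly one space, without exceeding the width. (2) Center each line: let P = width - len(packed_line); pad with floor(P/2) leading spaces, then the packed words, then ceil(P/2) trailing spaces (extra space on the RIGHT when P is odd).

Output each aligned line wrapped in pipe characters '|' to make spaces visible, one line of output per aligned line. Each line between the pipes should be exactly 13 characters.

Line 1: ['my', 'sun', 'desert'] (min_width=13, slack=0)
Line 2: ['red', 'spoon', 'owl'] (min_width=13, slack=0)
Line 3: ['do', 'water'] (min_width=8, slack=5)
Line 4: ['quickly'] (min_width=7, slack=6)

Answer: |my sun desert|
|red spoon owl|
|  do water   |
|   quickly   |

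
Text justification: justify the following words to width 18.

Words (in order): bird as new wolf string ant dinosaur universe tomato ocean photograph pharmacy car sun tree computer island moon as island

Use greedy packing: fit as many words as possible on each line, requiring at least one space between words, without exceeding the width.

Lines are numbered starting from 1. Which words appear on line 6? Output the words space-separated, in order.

Line 1: ['bird', 'as', 'new', 'wolf'] (min_width=16, slack=2)
Line 2: ['string', 'ant'] (min_width=10, slack=8)
Line 3: ['dinosaur', 'universe'] (min_width=17, slack=1)
Line 4: ['tomato', 'ocean'] (min_width=12, slack=6)
Line 5: ['photograph'] (min_width=10, slack=8)
Line 6: ['pharmacy', 'car', 'sun'] (min_width=16, slack=2)
Line 7: ['tree', 'computer'] (min_width=13, slack=5)
Line 8: ['island', 'moon', 'as'] (min_width=14, slack=4)
Line 9: ['island'] (min_width=6, slack=12)

Answer: pharmacy car sun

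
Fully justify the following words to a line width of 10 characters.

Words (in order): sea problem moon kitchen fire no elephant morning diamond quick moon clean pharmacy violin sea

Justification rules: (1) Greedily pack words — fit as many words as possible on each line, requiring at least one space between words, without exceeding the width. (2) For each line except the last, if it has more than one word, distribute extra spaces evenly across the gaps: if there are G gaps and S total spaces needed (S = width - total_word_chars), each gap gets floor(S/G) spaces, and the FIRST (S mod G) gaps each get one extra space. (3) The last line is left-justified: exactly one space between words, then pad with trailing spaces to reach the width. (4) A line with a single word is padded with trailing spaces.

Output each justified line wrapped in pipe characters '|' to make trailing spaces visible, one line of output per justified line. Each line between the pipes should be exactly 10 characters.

Answer: |sea       |
|problem   |
|moon      |
|kitchen   |
|fire    no|
|elephant  |
|morning   |
|diamond   |
|quick moon|
|clean     |
|pharmacy  |
|violin sea|

Derivation:
Line 1: ['sea'] (min_width=3, slack=7)
Line 2: ['problem'] (min_width=7, slack=3)
Line 3: ['moon'] (min_width=4, slack=6)
Line 4: ['kitchen'] (min_width=7, slack=3)
Line 5: ['fire', 'no'] (min_width=7, slack=3)
Line 6: ['elephant'] (min_width=8, slack=2)
Line 7: ['morning'] (min_width=7, slack=3)
Line 8: ['diamond'] (min_width=7, slack=3)
Line 9: ['quick', 'moon'] (min_width=10, slack=0)
Line 10: ['clean'] (min_width=5, slack=5)
Line 11: ['pharmacy'] (min_width=8, slack=2)
Line 12: ['violin', 'sea'] (min_width=10, slack=0)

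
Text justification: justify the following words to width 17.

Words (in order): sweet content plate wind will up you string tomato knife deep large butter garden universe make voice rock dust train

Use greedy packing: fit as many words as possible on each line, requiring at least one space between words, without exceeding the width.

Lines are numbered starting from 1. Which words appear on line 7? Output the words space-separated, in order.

Answer: make voice rock

Derivation:
Line 1: ['sweet', 'content'] (min_width=13, slack=4)
Line 2: ['plate', 'wind', 'will'] (min_width=15, slack=2)
Line 3: ['up', 'you', 'string'] (min_width=13, slack=4)
Line 4: ['tomato', 'knife', 'deep'] (min_width=17, slack=0)
Line 5: ['large', 'butter'] (min_width=12, slack=5)
Line 6: ['garden', 'universe'] (min_width=15, slack=2)
Line 7: ['make', 'voice', 'rock'] (min_width=15, slack=2)
Line 8: ['dust', 'train'] (min_width=10, slack=7)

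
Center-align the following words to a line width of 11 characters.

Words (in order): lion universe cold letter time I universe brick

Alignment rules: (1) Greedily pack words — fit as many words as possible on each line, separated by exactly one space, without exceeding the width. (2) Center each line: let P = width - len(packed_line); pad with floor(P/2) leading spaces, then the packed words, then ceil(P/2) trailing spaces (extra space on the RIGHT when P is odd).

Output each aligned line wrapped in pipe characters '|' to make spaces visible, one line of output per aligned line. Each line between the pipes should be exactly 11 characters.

Answer: |   lion    |
| universe  |
|cold letter|
|  time I   |
| universe  |
|   brick   |

Derivation:
Line 1: ['lion'] (min_width=4, slack=7)
Line 2: ['universe'] (min_width=8, slack=3)
Line 3: ['cold', 'letter'] (min_width=11, slack=0)
Line 4: ['time', 'I'] (min_width=6, slack=5)
Line 5: ['universe'] (min_width=8, slack=3)
Line 6: ['brick'] (min_width=5, slack=6)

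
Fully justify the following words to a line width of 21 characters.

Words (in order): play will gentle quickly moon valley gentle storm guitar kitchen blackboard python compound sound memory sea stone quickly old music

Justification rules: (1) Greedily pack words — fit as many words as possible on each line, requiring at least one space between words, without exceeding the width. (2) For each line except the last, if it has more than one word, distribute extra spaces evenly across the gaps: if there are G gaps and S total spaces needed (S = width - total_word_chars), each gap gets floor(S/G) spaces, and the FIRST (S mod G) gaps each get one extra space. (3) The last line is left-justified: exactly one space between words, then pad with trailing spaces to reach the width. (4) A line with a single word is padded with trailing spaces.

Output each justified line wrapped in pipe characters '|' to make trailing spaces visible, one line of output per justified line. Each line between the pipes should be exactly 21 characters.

Line 1: ['play', 'will', 'gentle'] (min_width=16, slack=5)
Line 2: ['quickly', 'moon', 'valley'] (min_width=19, slack=2)
Line 3: ['gentle', 'storm', 'guitar'] (min_width=19, slack=2)
Line 4: ['kitchen', 'blackboard'] (min_width=18, slack=3)
Line 5: ['python', 'compound', 'sound'] (min_width=21, slack=0)
Line 6: ['memory', 'sea', 'stone'] (min_width=16, slack=5)
Line 7: ['quickly', 'old', 'music'] (min_width=17, slack=4)

Answer: |play    will   gentle|
|quickly  moon  valley|
|gentle  storm  guitar|
|kitchen    blackboard|
|python compound sound|
|memory    sea   stone|
|quickly old music    |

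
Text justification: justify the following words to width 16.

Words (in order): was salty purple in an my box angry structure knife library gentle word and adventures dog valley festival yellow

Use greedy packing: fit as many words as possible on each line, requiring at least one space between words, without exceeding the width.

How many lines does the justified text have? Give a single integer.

Answer: 8

Derivation:
Line 1: ['was', 'salty', 'purple'] (min_width=16, slack=0)
Line 2: ['in', 'an', 'my', 'box'] (min_width=12, slack=4)
Line 3: ['angry', 'structure'] (min_width=15, slack=1)
Line 4: ['knife', 'library'] (min_width=13, slack=3)
Line 5: ['gentle', 'word', 'and'] (min_width=15, slack=1)
Line 6: ['adventures', 'dog'] (min_width=14, slack=2)
Line 7: ['valley', 'festival'] (min_width=15, slack=1)
Line 8: ['yellow'] (min_width=6, slack=10)
Total lines: 8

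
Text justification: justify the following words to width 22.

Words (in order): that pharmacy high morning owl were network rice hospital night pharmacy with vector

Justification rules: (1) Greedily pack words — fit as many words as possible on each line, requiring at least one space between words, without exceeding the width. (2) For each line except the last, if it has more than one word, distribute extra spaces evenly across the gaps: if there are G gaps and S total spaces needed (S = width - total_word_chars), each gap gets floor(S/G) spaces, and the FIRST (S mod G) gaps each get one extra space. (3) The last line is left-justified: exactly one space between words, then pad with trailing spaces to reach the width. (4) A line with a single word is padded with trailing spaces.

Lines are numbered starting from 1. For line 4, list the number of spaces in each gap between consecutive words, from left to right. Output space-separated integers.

Answer: 3 2

Derivation:
Line 1: ['that', 'pharmacy', 'high'] (min_width=18, slack=4)
Line 2: ['morning', 'owl', 'were'] (min_width=16, slack=6)
Line 3: ['network', 'rice', 'hospital'] (min_width=21, slack=1)
Line 4: ['night', 'pharmacy', 'with'] (min_width=19, slack=3)
Line 5: ['vector'] (min_width=6, slack=16)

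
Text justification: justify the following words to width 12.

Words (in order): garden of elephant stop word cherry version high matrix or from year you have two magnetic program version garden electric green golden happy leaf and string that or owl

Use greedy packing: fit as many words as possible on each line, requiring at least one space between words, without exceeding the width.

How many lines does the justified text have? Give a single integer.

Answer: 17

Derivation:
Line 1: ['garden', 'of'] (min_width=9, slack=3)
Line 2: ['elephant'] (min_width=8, slack=4)
Line 3: ['stop', 'word'] (min_width=9, slack=3)
Line 4: ['cherry'] (min_width=6, slack=6)
Line 5: ['version', 'high'] (min_width=12, slack=0)
Line 6: ['matrix', 'or'] (min_width=9, slack=3)
Line 7: ['from', 'year'] (min_width=9, slack=3)
Line 8: ['you', 'have', 'two'] (min_width=12, slack=0)
Line 9: ['magnetic'] (min_width=8, slack=4)
Line 10: ['program'] (min_width=7, slack=5)
Line 11: ['version'] (min_width=7, slack=5)
Line 12: ['garden'] (min_width=6, slack=6)
Line 13: ['electric'] (min_width=8, slack=4)
Line 14: ['green', 'golden'] (min_width=12, slack=0)
Line 15: ['happy', 'leaf'] (min_width=10, slack=2)
Line 16: ['and', 'string'] (min_width=10, slack=2)
Line 17: ['that', 'or', 'owl'] (min_width=11, slack=1)
Total lines: 17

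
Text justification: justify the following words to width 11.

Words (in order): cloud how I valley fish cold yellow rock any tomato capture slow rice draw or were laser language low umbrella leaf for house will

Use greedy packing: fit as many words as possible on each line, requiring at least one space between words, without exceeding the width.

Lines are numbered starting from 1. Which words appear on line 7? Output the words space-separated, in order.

Answer: slow rice

Derivation:
Line 1: ['cloud', 'how', 'I'] (min_width=11, slack=0)
Line 2: ['valley', 'fish'] (min_width=11, slack=0)
Line 3: ['cold', 'yellow'] (min_width=11, slack=0)
Line 4: ['rock', 'any'] (min_width=8, slack=3)
Line 5: ['tomato'] (min_width=6, slack=5)
Line 6: ['capture'] (min_width=7, slack=4)
Line 7: ['slow', 'rice'] (min_width=9, slack=2)
Line 8: ['draw', 'or'] (min_width=7, slack=4)
Line 9: ['were', 'laser'] (min_width=10, slack=1)
Line 10: ['language'] (min_width=8, slack=3)
Line 11: ['low'] (min_width=3, slack=8)
Line 12: ['umbrella'] (min_width=8, slack=3)
Line 13: ['leaf', 'for'] (min_width=8, slack=3)
Line 14: ['house', 'will'] (min_width=10, slack=1)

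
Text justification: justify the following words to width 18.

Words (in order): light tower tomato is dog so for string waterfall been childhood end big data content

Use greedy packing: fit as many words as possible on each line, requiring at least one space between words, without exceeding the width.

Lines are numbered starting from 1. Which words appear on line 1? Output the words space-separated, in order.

Answer: light tower tomato

Derivation:
Line 1: ['light', 'tower', 'tomato'] (min_width=18, slack=0)
Line 2: ['is', 'dog', 'so', 'for'] (min_width=13, slack=5)
Line 3: ['string', 'waterfall'] (min_width=16, slack=2)
Line 4: ['been', 'childhood', 'end'] (min_width=18, slack=0)
Line 5: ['big', 'data', 'content'] (min_width=16, slack=2)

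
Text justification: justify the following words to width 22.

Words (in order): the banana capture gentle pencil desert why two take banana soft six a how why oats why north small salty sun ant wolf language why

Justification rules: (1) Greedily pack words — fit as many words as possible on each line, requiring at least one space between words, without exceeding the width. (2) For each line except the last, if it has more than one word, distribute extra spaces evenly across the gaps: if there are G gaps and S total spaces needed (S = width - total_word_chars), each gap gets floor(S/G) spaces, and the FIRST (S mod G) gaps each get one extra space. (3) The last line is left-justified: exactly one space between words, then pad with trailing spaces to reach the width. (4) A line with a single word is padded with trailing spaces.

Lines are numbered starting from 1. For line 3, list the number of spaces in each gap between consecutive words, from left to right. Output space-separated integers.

Line 1: ['the', 'banana', 'capture'] (min_width=18, slack=4)
Line 2: ['gentle', 'pencil', 'desert'] (min_width=20, slack=2)
Line 3: ['why', 'two', 'take', 'banana'] (min_width=19, slack=3)
Line 4: ['soft', 'six', 'a', 'how', 'why'] (min_width=18, slack=4)
Line 5: ['oats', 'why', 'north', 'small'] (min_width=20, slack=2)
Line 6: ['salty', 'sun', 'ant', 'wolf'] (min_width=18, slack=4)
Line 7: ['language', 'why'] (min_width=12, slack=10)

Answer: 2 2 2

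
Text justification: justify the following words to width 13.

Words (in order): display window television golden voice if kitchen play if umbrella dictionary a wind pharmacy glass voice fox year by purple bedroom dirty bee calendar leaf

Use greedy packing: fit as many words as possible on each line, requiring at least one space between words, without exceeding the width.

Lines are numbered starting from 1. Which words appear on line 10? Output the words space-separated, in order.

Line 1: ['display'] (min_width=7, slack=6)
Line 2: ['window'] (min_width=6, slack=7)
Line 3: ['television'] (min_width=10, slack=3)
Line 4: ['golden', 'voice'] (min_width=12, slack=1)
Line 5: ['if', 'kitchen'] (min_width=10, slack=3)
Line 6: ['play', 'if'] (min_width=7, slack=6)
Line 7: ['umbrella'] (min_width=8, slack=5)
Line 8: ['dictionary', 'a'] (min_width=12, slack=1)
Line 9: ['wind', 'pharmacy'] (min_width=13, slack=0)
Line 10: ['glass', 'voice'] (min_width=11, slack=2)
Line 11: ['fox', 'year', 'by'] (min_width=11, slack=2)
Line 12: ['purple'] (min_width=6, slack=7)
Line 13: ['bedroom', 'dirty'] (min_width=13, slack=0)
Line 14: ['bee', 'calendar'] (min_width=12, slack=1)
Line 15: ['leaf'] (min_width=4, slack=9)

Answer: glass voice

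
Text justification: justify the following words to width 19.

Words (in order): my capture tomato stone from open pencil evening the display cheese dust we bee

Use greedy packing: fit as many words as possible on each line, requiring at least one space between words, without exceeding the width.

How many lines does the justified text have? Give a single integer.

Line 1: ['my', 'capture', 'tomato'] (min_width=17, slack=2)
Line 2: ['stone', 'from', 'open'] (min_width=15, slack=4)
Line 3: ['pencil', 'evening', 'the'] (min_width=18, slack=1)
Line 4: ['display', 'cheese', 'dust'] (min_width=19, slack=0)
Line 5: ['we', 'bee'] (min_width=6, slack=13)
Total lines: 5

Answer: 5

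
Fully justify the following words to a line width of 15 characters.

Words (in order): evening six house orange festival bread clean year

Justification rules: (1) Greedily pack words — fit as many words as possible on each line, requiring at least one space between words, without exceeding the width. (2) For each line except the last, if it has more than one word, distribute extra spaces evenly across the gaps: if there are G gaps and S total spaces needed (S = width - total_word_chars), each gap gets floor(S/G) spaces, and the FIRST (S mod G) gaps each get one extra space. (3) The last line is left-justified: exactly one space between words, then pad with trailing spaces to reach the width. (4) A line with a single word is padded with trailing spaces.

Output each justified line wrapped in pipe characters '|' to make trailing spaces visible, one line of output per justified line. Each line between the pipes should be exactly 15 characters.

Line 1: ['evening', 'six'] (min_width=11, slack=4)
Line 2: ['house', 'orange'] (min_width=12, slack=3)
Line 3: ['festival', 'bread'] (min_width=14, slack=1)
Line 4: ['clean', 'year'] (min_width=10, slack=5)

Answer: |evening     six|
|house    orange|
|festival  bread|
|clean year     |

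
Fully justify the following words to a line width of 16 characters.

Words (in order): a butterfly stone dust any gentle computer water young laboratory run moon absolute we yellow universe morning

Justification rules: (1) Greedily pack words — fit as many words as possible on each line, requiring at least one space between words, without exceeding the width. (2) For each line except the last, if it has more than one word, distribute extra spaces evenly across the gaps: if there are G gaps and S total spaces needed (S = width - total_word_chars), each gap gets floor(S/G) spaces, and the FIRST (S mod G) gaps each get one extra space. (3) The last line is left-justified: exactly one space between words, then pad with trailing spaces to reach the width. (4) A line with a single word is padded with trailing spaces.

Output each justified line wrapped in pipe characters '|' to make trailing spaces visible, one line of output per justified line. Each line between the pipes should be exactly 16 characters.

Line 1: ['a', 'butterfly'] (min_width=11, slack=5)
Line 2: ['stone', 'dust', 'any'] (min_width=14, slack=2)
Line 3: ['gentle', 'computer'] (min_width=15, slack=1)
Line 4: ['water', 'young'] (min_width=11, slack=5)
Line 5: ['laboratory', 'run'] (min_width=14, slack=2)
Line 6: ['moon', 'absolute', 'we'] (min_width=16, slack=0)
Line 7: ['yellow', 'universe'] (min_width=15, slack=1)
Line 8: ['morning'] (min_width=7, slack=9)

Answer: |a      butterfly|
|stone  dust  any|
|gentle  computer|
|water      young|
|laboratory   run|
|moon absolute we|
|yellow  universe|
|morning         |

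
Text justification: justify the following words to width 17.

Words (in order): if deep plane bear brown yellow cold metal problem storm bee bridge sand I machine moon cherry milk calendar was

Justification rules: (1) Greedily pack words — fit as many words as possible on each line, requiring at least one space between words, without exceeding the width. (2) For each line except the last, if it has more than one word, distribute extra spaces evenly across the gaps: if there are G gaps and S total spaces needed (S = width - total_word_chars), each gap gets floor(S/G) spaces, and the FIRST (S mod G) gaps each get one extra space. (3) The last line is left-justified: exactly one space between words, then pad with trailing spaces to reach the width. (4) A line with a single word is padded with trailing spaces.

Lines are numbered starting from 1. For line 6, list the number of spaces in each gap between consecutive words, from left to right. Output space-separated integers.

Answer: 6

Derivation:
Line 1: ['if', 'deep', 'plane'] (min_width=13, slack=4)
Line 2: ['bear', 'brown', 'yellow'] (min_width=17, slack=0)
Line 3: ['cold', 'metal'] (min_width=10, slack=7)
Line 4: ['problem', 'storm', 'bee'] (min_width=17, slack=0)
Line 5: ['bridge', 'sand', 'I'] (min_width=13, slack=4)
Line 6: ['machine', 'moon'] (min_width=12, slack=5)
Line 7: ['cherry', 'milk'] (min_width=11, slack=6)
Line 8: ['calendar', 'was'] (min_width=12, slack=5)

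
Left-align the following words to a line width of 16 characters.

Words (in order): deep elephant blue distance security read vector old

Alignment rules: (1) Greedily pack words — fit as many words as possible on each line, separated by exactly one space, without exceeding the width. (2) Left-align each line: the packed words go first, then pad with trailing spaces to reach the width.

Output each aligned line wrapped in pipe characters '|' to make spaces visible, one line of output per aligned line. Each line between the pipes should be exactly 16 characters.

Line 1: ['deep', 'elephant'] (min_width=13, slack=3)
Line 2: ['blue', 'distance'] (min_width=13, slack=3)
Line 3: ['security', 'read'] (min_width=13, slack=3)
Line 4: ['vector', 'old'] (min_width=10, slack=6)

Answer: |deep elephant   |
|blue distance   |
|security read   |
|vector old      |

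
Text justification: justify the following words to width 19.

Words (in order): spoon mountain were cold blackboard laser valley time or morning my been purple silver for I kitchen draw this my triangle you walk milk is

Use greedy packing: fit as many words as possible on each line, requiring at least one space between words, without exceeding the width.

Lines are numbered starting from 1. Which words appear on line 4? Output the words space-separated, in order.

Line 1: ['spoon', 'mountain', 'were'] (min_width=19, slack=0)
Line 2: ['cold', 'blackboard'] (min_width=15, slack=4)
Line 3: ['laser', 'valley', 'time'] (min_width=17, slack=2)
Line 4: ['or', 'morning', 'my', 'been'] (min_width=18, slack=1)
Line 5: ['purple', 'silver', 'for', 'I'] (min_width=19, slack=0)
Line 6: ['kitchen', 'draw', 'this'] (min_width=17, slack=2)
Line 7: ['my', 'triangle', 'you'] (min_width=15, slack=4)
Line 8: ['walk', 'milk', 'is'] (min_width=12, slack=7)

Answer: or morning my been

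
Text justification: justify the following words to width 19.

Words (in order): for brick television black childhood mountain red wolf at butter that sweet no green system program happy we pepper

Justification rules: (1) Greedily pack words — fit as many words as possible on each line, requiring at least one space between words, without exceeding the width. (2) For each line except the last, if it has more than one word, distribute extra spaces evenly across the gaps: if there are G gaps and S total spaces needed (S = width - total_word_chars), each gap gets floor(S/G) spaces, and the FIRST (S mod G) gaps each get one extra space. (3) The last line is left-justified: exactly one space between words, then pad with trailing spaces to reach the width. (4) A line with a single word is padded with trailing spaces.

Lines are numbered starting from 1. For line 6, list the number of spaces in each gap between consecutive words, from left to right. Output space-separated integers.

Answer: 6

Derivation:
Line 1: ['for', 'brick'] (min_width=9, slack=10)
Line 2: ['television', 'black'] (min_width=16, slack=3)
Line 3: ['childhood', 'mountain'] (min_width=18, slack=1)
Line 4: ['red', 'wolf', 'at', 'butter'] (min_width=18, slack=1)
Line 5: ['that', 'sweet', 'no', 'green'] (min_width=19, slack=0)
Line 6: ['system', 'program'] (min_width=14, slack=5)
Line 7: ['happy', 'we', 'pepper'] (min_width=15, slack=4)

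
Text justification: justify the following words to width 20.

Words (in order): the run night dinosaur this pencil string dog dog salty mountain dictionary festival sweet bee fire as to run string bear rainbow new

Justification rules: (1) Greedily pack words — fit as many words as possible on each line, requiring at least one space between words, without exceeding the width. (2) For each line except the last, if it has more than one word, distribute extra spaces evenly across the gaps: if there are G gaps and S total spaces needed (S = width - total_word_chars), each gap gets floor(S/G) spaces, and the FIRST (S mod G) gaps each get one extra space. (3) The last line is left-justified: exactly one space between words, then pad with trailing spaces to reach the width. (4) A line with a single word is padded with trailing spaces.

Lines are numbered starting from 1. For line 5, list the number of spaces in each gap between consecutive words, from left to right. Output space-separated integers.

Line 1: ['the', 'run', 'night'] (min_width=13, slack=7)
Line 2: ['dinosaur', 'this', 'pencil'] (min_width=20, slack=0)
Line 3: ['string', 'dog', 'dog', 'salty'] (min_width=20, slack=0)
Line 4: ['mountain', 'dictionary'] (min_width=19, slack=1)
Line 5: ['festival', 'sweet', 'bee'] (min_width=18, slack=2)
Line 6: ['fire', 'as', 'to', 'run'] (min_width=14, slack=6)
Line 7: ['string', 'bear', 'rainbow'] (min_width=19, slack=1)
Line 8: ['new'] (min_width=3, slack=17)

Answer: 2 2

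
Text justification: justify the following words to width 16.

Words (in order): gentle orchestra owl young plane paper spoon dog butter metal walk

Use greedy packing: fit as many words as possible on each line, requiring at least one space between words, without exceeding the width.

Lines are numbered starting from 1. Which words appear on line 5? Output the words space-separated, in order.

Answer: walk

Derivation:
Line 1: ['gentle', 'orchestra'] (min_width=16, slack=0)
Line 2: ['owl', 'young', 'plane'] (min_width=15, slack=1)
Line 3: ['paper', 'spoon', 'dog'] (min_width=15, slack=1)
Line 4: ['butter', 'metal'] (min_width=12, slack=4)
Line 5: ['walk'] (min_width=4, slack=12)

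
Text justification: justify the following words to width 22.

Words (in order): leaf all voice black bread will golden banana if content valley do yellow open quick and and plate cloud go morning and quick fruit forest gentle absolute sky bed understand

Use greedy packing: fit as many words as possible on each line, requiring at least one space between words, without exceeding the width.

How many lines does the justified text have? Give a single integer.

Line 1: ['leaf', 'all', 'voice', 'black'] (min_width=20, slack=2)
Line 2: ['bread', 'will', 'golden'] (min_width=17, slack=5)
Line 3: ['banana', 'if', 'content'] (min_width=17, slack=5)
Line 4: ['valley', 'do', 'yellow', 'open'] (min_width=21, slack=1)
Line 5: ['quick', 'and', 'and', 'plate'] (min_width=19, slack=3)
Line 6: ['cloud', 'go', 'morning', 'and'] (min_width=20, slack=2)
Line 7: ['quick', 'fruit', 'forest'] (min_width=18, slack=4)
Line 8: ['gentle', 'absolute', 'sky'] (min_width=19, slack=3)
Line 9: ['bed', 'understand'] (min_width=14, slack=8)
Total lines: 9

Answer: 9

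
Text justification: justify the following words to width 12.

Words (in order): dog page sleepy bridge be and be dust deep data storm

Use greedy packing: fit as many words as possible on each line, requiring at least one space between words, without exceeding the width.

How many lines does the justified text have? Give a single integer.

Line 1: ['dog', 'page'] (min_width=8, slack=4)
Line 2: ['sleepy'] (min_width=6, slack=6)
Line 3: ['bridge', 'be'] (min_width=9, slack=3)
Line 4: ['and', 'be', 'dust'] (min_width=11, slack=1)
Line 5: ['deep', 'data'] (min_width=9, slack=3)
Line 6: ['storm'] (min_width=5, slack=7)
Total lines: 6

Answer: 6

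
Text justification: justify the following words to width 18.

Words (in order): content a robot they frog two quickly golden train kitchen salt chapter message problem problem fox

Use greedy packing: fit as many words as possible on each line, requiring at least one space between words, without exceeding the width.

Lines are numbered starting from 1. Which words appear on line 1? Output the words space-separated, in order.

Line 1: ['content', 'a', 'robot'] (min_width=15, slack=3)
Line 2: ['they', 'frog', 'two'] (min_width=13, slack=5)
Line 3: ['quickly', 'golden'] (min_width=14, slack=4)
Line 4: ['train', 'kitchen', 'salt'] (min_width=18, slack=0)
Line 5: ['chapter', 'message'] (min_width=15, slack=3)
Line 6: ['problem', 'problem'] (min_width=15, slack=3)
Line 7: ['fox'] (min_width=3, slack=15)

Answer: content a robot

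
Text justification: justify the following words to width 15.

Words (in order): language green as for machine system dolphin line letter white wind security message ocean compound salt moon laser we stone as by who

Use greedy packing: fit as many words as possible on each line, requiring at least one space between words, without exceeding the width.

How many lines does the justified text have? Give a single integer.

Line 1: ['language', 'green'] (min_width=14, slack=1)
Line 2: ['as', 'for', 'machine'] (min_width=14, slack=1)
Line 3: ['system', 'dolphin'] (min_width=14, slack=1)
Line 4: ['line', 'letter'] (min_width=11, slack=4)
Line 5: ['white', 'wind'] (min_width=10, slack=5)
Line 6: ['security'] (min_width=8, slack=7)
Line 7: ['message', 'ocean'] (min_width=13, slack=2)
Line 8: ['compound', 'salt'] (min_width=13, slack=2)
Line 9: ['moon', 'laser', 'we'] (min_width=13, slack=2)
Line 10: ['stone', 'as', 'by', 'who'] (min_width=15, slack=0)
Total lines: 10

Answer: 10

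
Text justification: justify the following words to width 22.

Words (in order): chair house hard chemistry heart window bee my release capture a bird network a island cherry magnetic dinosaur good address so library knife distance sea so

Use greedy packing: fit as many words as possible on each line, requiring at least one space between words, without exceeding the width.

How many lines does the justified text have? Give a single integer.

Line 1: ['chair', 'house', 'hard'] (min_width=16, slack=6)
Line 2: ['chemistry', 'heart', 'window'] (min_width=22, slack=0)
Line 3: ['bee', 'my', 'release', 'capture'] (min_width=22, slack=0)
Line 4: ['a', 'bird', 'network', 'a'] (min_width=16, slack=6)
Line 5: ['island', 'cherry', 'magnetic'] (min_width=22, slack=0)
Line 6: ['dinosaur', 'good', 'address'] (min_width=21, slack=1)
Line 7: ['so', 'library', 'knife'] (min_width=16, slack=6)
Line 8: ['distance', 'sea', 'so'] (min_width=15, slack=7)
Total lines: 8

Answer: 8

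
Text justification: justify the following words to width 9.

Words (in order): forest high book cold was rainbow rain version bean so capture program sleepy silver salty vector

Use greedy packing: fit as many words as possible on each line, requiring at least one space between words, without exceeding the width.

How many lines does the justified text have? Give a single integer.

Line 1: ['forest'] (min_width=6, slack=3)
Line 2: ['high', 'book'] (min_width=9, slack=0)
Line 3: ['cold', 'was'] (min_width=8, slack=1)
Line 4: ['rainbow'] (min_width=7, slack=2)
Line 5: ['rain'] (min_width=4, slack=5)
Line 6: ['version'] (min_width=7, slack=2)
Line 7: ['bean', 'so'] (min_width=7, slack=2)
Line 8: ['capture'] (min_width=7, slack=2)
Line 9: ['program'] (min_width=7, slack=2)
Line 10: ['sleepy'] (min_width=6, slack=3)
Line 11: ['silver'] (min_width=6, slack=3)
Line 12: ['salty'] (min_width=5, slack=4)
Line 13: ['vector'] (min_width=6, slack=3)
Total lines: 13

Answer: 13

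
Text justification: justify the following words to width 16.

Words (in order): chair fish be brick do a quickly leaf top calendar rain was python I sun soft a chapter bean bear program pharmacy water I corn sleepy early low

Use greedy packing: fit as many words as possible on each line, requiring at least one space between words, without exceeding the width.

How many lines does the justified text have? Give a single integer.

Answer: 10

Derivation:
Line 1: ['chair', 'fish', 'be'] (min_width=13, slack=3)
Line 2: ['brick', 'do', 'a'] (min_width=10, slack=6)
Line 3: ['quickly', 'leaf', 'top'] (min_width=16, slack=0)
Line 4: ['calendar', 'rain'] (min_width=13, slack=3)
Line 5: ['was', 'python', 'I', 'sun'] (min_width=16, slack=0)
Line 6: ['soft', 'a', 'chapter'] (min_width=14, slack=2)
Line 7: ['bean', 'bear'] (min_width=9, slack=7)
Line 8: ['program', 'pharmacy'] (min_width=16, slack=0)
Line 9: ['water', 'I', 'corn'] (min_width=12, slack=4)
Line 10: ['sleepy', 'early', 'low'] (min_width=16, slack=0)
Total lines: 10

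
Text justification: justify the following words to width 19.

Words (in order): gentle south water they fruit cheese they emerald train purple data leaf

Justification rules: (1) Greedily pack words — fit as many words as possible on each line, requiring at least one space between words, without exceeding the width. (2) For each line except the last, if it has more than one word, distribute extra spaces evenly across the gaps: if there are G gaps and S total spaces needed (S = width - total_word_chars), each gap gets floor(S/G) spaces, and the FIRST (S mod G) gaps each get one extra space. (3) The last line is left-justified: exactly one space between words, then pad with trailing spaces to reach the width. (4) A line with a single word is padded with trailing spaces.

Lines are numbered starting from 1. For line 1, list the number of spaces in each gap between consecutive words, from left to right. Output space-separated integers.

Answer: 2 1

Derivation:
Line 1: ['gentle', 'south', 'water'] (min_width=18, slack=1)
Line 2: ['they', 'fruit', 'cheese'] (min_width=17, slack=2)
Line 3: ['they', 'emerald', 'train'] (min_width=18, slack=1)
Line 4: ['purple', 'data', 'leaf'] (min_width=16, slack=3)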